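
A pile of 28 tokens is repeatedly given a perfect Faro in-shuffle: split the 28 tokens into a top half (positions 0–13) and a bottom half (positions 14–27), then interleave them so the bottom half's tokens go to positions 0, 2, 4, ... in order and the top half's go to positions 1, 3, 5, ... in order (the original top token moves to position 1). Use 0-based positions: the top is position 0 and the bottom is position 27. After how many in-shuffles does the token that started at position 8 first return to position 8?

Follow position 8 under repeated in-shuffles:
8 → 17 → 6 → 13 → 27 → 26 → 24 → 20 → ... → 8 (length 28)
It first returns after 28 in-shuffles.

28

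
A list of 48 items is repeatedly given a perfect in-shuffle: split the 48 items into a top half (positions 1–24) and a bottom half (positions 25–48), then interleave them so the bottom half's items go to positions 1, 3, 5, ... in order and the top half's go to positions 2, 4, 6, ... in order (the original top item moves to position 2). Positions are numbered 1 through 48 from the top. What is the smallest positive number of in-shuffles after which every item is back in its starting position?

The in-shuffle permutes the 48 positions with cycle lengths [3, 3, 21, 21].
Every item is home exactly when every cycle has completed a whole number of laps, i.e. after lcm(3, 21) = 21 in-shuffles.

21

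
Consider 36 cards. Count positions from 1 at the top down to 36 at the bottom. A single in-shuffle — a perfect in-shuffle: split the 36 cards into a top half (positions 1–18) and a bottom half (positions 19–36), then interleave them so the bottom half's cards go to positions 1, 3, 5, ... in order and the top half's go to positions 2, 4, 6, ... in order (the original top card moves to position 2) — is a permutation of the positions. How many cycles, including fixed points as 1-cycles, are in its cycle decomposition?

Trace each unvisited position around until it returns:
(1 2 4 8 16 32 ... len 36)
1 cycle in total.

1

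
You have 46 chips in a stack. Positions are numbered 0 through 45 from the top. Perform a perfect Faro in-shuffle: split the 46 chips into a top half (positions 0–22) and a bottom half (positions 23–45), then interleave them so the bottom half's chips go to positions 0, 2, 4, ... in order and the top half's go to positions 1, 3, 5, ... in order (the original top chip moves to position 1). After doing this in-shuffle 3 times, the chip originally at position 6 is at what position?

8

Track the chip's position through each in-shuffle:
6 → 13 → 27 → 8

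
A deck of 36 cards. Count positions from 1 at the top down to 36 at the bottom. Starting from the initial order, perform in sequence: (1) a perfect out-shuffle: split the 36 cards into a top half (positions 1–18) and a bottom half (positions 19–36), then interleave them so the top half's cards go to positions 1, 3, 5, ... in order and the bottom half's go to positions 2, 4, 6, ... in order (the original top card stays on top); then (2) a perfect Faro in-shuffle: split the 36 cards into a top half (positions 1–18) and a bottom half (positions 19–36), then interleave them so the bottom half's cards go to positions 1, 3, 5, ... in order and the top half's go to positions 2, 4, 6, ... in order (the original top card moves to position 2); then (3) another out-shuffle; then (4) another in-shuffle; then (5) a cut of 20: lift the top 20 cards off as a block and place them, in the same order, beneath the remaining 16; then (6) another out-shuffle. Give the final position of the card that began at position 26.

Track the card from position 26 forward through each operation:
  after op 1 (out-shuffle): 26 → 16
  after op 2 (in-shuffle): 16 → 32
  after op 3 (out-shuffle): 32 → 28
  after op 4 (in-shuffle): 28 → 19
  after op 5 (cut 20): 19 → 35
  after op 6 (out-shuffle): 35 → 34

34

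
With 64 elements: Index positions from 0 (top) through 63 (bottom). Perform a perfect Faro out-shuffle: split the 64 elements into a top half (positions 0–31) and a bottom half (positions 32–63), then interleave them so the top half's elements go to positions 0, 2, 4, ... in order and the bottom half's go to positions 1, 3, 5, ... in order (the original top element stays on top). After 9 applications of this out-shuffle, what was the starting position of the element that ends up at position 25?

Work backwards from position 25, undoing one out-shuffle at a time:
25 ← 44 ← 22 ← 11 ← 37 ← 50 ← 25 ← 44 ← 22 ← 11
So the element now at position 25 started at position 11.

11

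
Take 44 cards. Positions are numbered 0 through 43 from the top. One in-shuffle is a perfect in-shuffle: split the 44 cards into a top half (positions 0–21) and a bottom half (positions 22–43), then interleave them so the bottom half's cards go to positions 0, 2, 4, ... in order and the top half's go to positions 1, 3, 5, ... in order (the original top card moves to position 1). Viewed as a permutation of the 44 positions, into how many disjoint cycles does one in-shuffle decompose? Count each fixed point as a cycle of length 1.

7

Trace each unvisited position around until it returns:
(0 1 3 7 15 31 ... len 12) (2 5 11 23) (4 9 19 39 34 24) (6 13 27 10 21 43 ... len 12) (8 17 35 26) (14 29) (20 41 38 32)
7 cycles in total.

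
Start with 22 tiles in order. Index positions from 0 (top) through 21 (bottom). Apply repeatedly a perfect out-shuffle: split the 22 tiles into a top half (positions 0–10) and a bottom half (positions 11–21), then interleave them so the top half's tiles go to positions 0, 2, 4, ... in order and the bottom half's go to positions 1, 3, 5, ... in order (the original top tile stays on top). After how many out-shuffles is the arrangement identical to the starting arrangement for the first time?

6

The out-shuffle permutes the 22 positions with cycle lengths [1, 1, 2, 3, 3, 6, 6].
Every tile is home exactly when every cycle has completed a whole number of laps, i.e. after lcm(1, 2, 3, 6) = 6 out-shuffles.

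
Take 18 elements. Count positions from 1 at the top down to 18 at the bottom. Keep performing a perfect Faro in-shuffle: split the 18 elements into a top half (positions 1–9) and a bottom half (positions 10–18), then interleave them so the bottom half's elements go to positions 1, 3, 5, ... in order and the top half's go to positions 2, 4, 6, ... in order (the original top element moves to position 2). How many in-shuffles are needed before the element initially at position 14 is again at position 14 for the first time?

18

Follow position 14 under repeated in-shuffles:
14 → 9 → 18 → 17 → 15 → 11 → 3 → 6 → 12 → 5 → 10 → 1 → 2 → 4 → 8 → 16 → 13 → 7 → 14
It first returns after 18 in-shuffles.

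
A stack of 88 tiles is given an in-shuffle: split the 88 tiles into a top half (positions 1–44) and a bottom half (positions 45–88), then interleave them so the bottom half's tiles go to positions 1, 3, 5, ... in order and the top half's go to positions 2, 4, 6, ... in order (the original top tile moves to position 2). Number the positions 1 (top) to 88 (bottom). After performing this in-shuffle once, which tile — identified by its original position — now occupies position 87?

Work backwards from position 87, undoing one in-shuffle at a time:
87 ← 88
So the tile now at position 87 started at position 88.

88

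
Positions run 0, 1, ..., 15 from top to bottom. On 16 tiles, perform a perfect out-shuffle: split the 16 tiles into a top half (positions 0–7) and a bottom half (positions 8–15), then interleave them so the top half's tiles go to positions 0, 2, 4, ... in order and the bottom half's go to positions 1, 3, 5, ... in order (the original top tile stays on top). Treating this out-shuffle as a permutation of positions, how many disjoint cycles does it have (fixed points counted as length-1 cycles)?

6

Trace each unvisited position around until it returns:
(0) (1 2 4 8) (3 6 12 9) (5 10) (7 14 13 11) (15)
6 cycles in total.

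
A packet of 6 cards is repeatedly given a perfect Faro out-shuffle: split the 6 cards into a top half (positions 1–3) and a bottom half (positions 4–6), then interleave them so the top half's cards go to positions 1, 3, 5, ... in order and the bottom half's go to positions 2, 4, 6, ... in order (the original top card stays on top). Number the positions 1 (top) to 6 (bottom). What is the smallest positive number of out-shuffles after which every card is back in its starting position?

The out-shuffle permutes the 6 positions with cycle lengths [1, 1, 4].
Every card is home exactly when every cycle has completed a whole number of laps, i.e. after lcm(1, 4) = 4 out-shuffles.

4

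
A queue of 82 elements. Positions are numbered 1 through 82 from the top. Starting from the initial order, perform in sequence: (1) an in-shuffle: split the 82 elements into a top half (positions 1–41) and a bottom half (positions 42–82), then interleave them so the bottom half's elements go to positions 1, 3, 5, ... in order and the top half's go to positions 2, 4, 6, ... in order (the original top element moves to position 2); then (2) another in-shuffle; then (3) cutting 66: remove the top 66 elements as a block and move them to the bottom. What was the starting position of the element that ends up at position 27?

Undo the operations in reverse order, starting from position 27:
  undo op 3 (cut 66): 27 ← 11
  undo op 2 (in-shuffle, from bottom half): 11 ← 47
  undo op 1 (in-shuffle, from bottom half): 47 ← 65
So the element at position 27 came from original position 65.

65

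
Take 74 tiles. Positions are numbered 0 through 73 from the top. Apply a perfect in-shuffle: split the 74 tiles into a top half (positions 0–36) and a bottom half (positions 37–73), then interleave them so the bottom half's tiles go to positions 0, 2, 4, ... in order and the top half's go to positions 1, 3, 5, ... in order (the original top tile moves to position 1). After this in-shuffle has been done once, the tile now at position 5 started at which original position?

Work backwards from position 5, undoing one in-shuffle at a time:
5 ← 2
So the tile now at position 5 started at position 2.

2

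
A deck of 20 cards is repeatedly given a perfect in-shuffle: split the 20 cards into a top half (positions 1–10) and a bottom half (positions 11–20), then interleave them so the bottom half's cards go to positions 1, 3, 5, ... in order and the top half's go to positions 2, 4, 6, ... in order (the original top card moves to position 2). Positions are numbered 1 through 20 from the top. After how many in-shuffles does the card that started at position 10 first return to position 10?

6

Follow position 10 under repeated in-shuffles:
10 → 20 → 19 → 17 → 13 → 5 → 10
It first returns after 6 in-shuffles.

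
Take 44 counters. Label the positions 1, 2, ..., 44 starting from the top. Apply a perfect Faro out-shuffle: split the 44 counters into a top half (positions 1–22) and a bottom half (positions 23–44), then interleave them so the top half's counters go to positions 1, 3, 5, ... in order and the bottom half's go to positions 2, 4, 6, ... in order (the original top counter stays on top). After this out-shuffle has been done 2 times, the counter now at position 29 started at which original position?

Work backwards from position 29, undoing one out-shuffle at a time:
29 ← 15 ← 8
So the counter now at position 29 started at position 8.

8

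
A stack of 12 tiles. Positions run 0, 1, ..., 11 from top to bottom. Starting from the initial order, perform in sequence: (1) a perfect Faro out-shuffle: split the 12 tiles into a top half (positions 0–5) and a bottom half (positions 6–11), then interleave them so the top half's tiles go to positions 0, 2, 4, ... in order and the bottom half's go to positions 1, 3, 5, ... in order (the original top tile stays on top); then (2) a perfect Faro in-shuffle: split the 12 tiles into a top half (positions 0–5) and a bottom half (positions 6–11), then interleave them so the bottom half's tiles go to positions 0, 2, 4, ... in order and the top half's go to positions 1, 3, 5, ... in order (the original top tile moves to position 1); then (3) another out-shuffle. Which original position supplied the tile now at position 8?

Undo the operations in reverse order, starting from position 8:
  undo op 3 (out-shuffle, from top half): 8 ← 4
  undo op 2 (in-shuffle, from bottom half): 4 ← 8
  undo op 1 (out-shuffle, from top half): 8 ← 4
So the tile at position 8 came from original position 4.

4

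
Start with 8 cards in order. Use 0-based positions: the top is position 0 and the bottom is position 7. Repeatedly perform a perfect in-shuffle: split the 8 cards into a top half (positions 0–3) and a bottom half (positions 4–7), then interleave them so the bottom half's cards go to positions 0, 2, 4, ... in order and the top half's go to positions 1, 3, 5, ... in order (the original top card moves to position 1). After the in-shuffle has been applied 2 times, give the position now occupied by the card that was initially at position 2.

2

Track the card's position through each in-shuffle:
2 → 5 → 2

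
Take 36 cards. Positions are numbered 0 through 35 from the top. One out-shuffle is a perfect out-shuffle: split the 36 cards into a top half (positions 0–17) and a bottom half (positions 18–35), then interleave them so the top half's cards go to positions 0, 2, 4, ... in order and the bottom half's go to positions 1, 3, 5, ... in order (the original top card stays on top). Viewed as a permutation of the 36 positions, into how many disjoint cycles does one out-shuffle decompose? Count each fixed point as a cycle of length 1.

Trace each unvisited position around until it returns:
(0) (1 2 4 8 16 32 ... len 12) (3 6 12 24 13 26 ... len 12) (5 10 20) (7 14 28 21) (15 30 25) (35)
7 cycles in total.

7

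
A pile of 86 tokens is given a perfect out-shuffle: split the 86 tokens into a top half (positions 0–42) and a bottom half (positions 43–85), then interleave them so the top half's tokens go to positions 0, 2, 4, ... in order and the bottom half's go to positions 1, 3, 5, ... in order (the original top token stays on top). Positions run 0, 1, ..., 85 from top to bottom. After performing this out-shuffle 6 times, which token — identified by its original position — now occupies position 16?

Work backwards from position 16, undoing one out-shuffle at a time:
16 ← 8 ← 4 ← 2 ← 1 ← 43 ← 64
So the token now at position 16 started at position 64.

64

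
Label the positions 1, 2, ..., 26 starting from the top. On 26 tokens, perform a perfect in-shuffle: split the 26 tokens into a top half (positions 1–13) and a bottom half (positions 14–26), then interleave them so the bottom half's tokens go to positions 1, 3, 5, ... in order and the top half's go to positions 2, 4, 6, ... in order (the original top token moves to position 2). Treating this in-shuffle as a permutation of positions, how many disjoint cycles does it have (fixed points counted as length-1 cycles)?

Trace each unvisited position around until it returns:
(1 2 4 8 16 5 ... len 18) (3 6 12 24 21 15) (9 18)
3 cycles in total.

3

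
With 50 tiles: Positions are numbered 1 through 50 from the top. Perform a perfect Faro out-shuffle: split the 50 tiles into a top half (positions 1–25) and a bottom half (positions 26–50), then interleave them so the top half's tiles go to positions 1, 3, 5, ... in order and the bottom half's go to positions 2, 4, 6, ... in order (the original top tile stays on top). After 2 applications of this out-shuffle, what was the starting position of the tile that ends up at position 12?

16

Work backwards from position 12, undoing one out-shuffle at a time:
12 ← 31 ← 16
So the tile now at position 12 started at position 16.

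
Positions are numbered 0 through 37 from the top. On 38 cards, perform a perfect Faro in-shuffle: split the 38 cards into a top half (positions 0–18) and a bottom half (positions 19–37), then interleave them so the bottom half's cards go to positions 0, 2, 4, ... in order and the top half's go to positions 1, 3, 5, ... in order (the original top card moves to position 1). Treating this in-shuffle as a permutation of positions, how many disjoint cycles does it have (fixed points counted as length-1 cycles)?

Trace each unvisited position around until it returns:
(0 1 3 7 15 31 ... len 12) (2 5 11 23 8 17 ... len 12) (6 13 27 16 33 28 ... len 12) (12 25)
4 cycles in total.

4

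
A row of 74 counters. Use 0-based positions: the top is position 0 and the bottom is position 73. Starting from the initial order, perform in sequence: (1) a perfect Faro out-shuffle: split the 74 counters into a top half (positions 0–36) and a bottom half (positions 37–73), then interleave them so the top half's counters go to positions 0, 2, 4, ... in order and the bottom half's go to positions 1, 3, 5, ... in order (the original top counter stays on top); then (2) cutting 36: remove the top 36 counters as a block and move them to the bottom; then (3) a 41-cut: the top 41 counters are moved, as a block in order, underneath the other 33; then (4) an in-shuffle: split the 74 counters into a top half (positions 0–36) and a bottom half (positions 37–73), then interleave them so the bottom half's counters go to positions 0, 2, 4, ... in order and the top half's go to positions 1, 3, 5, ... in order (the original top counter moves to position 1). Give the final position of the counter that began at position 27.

28

Track the counter from position 27 forward through each operation:
  after op 1 (out-shuffle): 27 → 54
  after op 2 (cut 36): 54 → 18
  after op 3 (cut 41): 18 → 51
  after op 4 (in-shuffle): 51 → 28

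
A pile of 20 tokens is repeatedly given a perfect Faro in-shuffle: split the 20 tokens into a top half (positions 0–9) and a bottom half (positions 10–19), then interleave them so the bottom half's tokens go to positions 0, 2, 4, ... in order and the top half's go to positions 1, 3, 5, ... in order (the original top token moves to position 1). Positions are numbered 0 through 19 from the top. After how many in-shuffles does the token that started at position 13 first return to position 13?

Follow position 13 under repeated in-shuffles:
13 → 6 → 13
It first returns after 2 in-shuffles.

2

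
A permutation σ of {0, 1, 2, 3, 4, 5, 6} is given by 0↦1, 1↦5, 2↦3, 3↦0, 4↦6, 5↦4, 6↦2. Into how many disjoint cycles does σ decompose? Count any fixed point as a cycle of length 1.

Cycle decomposition: (0 1 5 4 6 2 3).
1 cycle.

1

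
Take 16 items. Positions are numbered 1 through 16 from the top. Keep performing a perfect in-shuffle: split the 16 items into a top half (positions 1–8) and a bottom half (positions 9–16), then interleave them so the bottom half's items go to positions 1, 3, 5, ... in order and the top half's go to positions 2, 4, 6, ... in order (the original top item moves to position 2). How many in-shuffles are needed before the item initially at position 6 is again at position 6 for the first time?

Follow position 6 under repeated in-shuffles:
6 → 12 → 7 → 14 → 11 → 5 → 10 → 3 → 6
It first returns after 8 in-shuffles.

8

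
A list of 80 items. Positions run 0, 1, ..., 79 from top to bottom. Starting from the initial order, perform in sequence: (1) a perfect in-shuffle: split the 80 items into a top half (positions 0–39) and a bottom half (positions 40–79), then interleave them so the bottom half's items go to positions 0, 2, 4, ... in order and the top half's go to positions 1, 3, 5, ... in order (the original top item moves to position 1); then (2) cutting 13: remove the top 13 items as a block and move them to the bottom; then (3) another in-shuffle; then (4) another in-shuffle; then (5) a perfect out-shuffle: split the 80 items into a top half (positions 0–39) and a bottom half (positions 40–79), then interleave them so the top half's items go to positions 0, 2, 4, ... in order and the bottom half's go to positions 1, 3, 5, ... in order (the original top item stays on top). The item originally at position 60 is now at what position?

Track the item from position 60 forward through each operation:
  after op 1 (in-shuffle): 60 → 40
  after op 2 (cut 13): 40 → 27
  after op 3 (in-shuffle): 27 → 55
  after op 4 (in-shuffle): 55 → 30
  after op 5 (out-shuffle): 30 → 60

60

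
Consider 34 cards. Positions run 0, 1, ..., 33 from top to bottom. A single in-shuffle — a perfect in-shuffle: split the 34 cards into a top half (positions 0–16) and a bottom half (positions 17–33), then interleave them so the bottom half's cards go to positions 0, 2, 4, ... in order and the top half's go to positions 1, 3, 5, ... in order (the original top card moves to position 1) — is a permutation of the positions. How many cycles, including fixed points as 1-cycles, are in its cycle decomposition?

5

Trace each unvisited position around until it returns:
(0 1 3 7 15 31 ... len 12) (2 5 11 23 12 25 ... len 12) (4 9 19) (6 13 27 20) (14 29 24)
5 cycles in total.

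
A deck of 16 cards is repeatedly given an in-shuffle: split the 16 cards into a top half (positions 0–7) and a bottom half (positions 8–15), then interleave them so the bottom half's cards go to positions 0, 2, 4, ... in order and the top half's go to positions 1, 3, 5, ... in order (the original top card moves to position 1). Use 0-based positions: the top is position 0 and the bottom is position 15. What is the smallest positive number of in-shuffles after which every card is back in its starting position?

8

The in-shuffle permutes the 16 positions with cycle lengths [8, 8].
Every card is home exactly when every cycle has completed a whole number of laps, i.e. after lcm(8) = 8 in-shuffles.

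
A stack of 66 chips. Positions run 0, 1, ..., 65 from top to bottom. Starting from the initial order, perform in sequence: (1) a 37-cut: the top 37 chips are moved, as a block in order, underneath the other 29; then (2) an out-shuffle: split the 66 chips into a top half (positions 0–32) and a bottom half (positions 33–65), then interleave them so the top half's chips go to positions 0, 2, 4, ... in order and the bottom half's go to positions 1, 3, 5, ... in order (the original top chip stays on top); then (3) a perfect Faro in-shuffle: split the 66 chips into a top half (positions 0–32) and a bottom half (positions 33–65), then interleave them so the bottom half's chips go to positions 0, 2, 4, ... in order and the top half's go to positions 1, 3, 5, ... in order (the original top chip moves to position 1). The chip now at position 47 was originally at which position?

Undo the operations in reverse order, starting from position 47:
  undo op 3 (in-shuffle, from top half): 47 ← 23
  undo op 2 (out-shuffle, from bottom half): 23 ← 44
  undo op 1 (cut 37): 44 ← 15
So the chip at position 47 came from original position 15.

15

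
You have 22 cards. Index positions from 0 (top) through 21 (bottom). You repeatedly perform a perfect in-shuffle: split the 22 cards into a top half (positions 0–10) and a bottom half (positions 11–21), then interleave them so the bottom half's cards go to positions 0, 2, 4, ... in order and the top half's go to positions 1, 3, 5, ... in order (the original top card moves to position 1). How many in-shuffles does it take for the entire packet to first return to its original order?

11

The in-shuffle permutes the 22 positions with cycle lengths [11, 11].
Every card is home exactly when every cycle has completed a whole number of laps, i.e. after lcm(11) = 11 in-shuffles.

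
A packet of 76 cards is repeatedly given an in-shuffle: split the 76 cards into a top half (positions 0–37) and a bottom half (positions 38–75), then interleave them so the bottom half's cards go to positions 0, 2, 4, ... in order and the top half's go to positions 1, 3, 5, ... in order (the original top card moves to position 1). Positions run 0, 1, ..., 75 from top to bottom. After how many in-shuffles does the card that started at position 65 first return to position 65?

Follow position 65 under repeated in-shuffles:
65 → 54 → 32 → 65
It first returns after 3 in-shuffles.

3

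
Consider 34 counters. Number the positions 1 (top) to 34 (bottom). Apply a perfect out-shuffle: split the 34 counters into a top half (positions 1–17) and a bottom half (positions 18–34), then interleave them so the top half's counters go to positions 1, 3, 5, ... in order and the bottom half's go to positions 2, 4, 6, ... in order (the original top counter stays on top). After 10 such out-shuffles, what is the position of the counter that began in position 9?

9

Track the counter's position through each out-shuffle:
9 → 17 → 33 → 32 → 30 → 26 → 18 → 2 → 3 → 5 → 9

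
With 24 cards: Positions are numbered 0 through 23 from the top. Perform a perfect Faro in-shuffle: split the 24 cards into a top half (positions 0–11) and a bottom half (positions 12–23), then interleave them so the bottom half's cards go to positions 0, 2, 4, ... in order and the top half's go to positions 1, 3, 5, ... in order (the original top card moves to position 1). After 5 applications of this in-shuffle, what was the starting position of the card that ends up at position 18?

Work backwards from position 18, undoing one in-shuffle at a time:
18 ← 21 ← 10 ← 17 ← 8 ← 16
So the card now at position 18 started at position 16.

16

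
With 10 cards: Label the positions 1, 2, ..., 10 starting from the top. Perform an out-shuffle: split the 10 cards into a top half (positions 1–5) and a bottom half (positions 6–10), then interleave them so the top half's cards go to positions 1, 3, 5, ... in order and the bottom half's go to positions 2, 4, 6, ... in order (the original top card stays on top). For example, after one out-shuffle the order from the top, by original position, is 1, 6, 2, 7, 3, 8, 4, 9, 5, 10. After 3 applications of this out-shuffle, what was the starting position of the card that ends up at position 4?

7

Work backwards from position 4, undoing one out-shuffle at a time:
4 ← 7 ← 4 ← 7
So the card now at position 4 started at position 7.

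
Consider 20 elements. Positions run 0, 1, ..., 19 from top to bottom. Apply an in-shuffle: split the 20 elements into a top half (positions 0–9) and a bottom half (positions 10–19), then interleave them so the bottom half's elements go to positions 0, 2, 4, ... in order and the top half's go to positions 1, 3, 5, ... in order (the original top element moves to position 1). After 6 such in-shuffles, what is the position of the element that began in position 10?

10

Track the element's position through each in-shuffle:
10 → 0 → 1 → 3 → 7 → 15 → 10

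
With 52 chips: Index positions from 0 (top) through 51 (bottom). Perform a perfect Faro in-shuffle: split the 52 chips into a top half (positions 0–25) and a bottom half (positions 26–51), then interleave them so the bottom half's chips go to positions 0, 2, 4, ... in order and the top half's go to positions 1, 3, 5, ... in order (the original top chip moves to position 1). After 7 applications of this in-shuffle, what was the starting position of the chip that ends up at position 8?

Work backwards from position 8, undoing one in-shuffle at a time:
8 ← 30 ← 41 ← 20 ← 36 ← 44 ← 48 ← 50
So the chip now at position 8 started at position 50.

50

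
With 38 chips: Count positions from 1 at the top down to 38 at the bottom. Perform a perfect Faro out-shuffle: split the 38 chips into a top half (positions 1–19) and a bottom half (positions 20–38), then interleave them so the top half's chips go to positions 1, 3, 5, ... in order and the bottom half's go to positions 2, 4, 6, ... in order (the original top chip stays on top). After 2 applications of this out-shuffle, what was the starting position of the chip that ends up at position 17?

5

Work backwards from position 17, undoing one out-shuffle at a time:
17 ← 9 ← 5
So the chip now at position 17 started at position 5.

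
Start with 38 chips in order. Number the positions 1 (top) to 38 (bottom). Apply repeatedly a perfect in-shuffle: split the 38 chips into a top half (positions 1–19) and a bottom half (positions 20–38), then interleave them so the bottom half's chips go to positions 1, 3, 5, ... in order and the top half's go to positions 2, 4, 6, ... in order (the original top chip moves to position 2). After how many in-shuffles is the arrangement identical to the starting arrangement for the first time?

12

The in-shuffle permutes the 38 positions with cycle lengths [2, 12, 12, 12].
Every chip is home exactly when every cycle has completed a whole number of laps, i.e. after lcm(2, 12) = 12 in-shuffles.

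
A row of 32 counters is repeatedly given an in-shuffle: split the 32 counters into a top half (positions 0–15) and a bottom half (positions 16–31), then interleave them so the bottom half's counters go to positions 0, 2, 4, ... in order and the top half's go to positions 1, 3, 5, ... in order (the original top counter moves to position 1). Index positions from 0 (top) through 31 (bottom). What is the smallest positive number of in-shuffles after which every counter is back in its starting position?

The in-shuffle permutes the 32 positions with cycle lengths [2, 10, 10, 10].
Every counter is home exactly when every cycle has completed a whole number of laps, i.e. after lcm(2, 10) = 10 in-shuffles.

10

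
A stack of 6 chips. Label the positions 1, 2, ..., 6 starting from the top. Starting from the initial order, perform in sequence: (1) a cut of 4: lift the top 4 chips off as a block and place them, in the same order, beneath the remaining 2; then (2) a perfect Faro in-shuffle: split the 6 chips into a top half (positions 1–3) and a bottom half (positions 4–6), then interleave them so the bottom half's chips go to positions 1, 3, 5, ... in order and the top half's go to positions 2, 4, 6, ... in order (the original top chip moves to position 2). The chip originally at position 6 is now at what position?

Track the chip from position 6 forward through each operation:
  after op 1 (cut 4): 6 → 2
  after op 2 (in-shuffle): 2 → 4

4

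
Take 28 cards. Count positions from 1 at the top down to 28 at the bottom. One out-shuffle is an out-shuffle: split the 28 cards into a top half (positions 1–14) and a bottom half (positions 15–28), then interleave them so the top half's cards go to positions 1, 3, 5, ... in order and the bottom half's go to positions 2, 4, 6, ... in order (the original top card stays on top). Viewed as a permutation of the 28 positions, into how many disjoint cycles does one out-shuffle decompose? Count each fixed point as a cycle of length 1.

Trace each unvisited position around until it returns:
(1) (2 3 5 9 17 6 ... len 18) (4 7 13 25 22 16) (10 19) (28)
5 cycles in total.

5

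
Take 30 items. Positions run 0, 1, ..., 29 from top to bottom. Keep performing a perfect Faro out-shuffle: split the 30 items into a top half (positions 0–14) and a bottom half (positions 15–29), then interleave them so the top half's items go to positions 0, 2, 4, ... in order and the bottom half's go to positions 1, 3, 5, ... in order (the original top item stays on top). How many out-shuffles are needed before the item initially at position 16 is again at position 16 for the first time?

Follow position 16 under repeated out-shuffles:
16 → 3 → 6 → 12 → 24 → 19 → 9 → 18 → ... → 16 (length 28)
It first returns after 28 out-shuffles.

28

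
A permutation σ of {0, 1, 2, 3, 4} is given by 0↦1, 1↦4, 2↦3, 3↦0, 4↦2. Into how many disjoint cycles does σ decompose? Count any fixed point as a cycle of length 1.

1

Cycle decomposition: (0 1 4 2 3).
1 cycle.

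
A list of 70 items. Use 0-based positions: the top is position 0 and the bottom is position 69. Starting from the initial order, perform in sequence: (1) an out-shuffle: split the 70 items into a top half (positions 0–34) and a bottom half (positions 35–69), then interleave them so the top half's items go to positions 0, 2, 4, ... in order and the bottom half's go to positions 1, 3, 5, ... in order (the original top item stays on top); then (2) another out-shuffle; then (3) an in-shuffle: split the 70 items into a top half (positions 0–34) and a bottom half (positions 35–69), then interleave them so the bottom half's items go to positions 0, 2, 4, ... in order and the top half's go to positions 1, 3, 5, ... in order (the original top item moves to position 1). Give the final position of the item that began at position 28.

Track the item from position 28 forward through each operation:
  after op 1 (out-shuffle): 28 → 56
  after op 2 (out-shuffle): 56 → 43
  after op 3 (in-shuffle): 43 → 16

16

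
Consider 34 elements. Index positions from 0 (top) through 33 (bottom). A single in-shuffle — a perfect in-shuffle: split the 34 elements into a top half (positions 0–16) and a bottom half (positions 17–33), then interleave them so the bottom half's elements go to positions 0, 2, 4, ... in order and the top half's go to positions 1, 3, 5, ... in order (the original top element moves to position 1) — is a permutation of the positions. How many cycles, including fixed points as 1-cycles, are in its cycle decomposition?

Trace each unvisited position around until it returns:
(0 1 3 7 15 31 ... len 12) (2 5 11 23 12 25 ... len 12) (4 9 19) (6 13 27 20) (14 29 24)
5 cycles in total.

5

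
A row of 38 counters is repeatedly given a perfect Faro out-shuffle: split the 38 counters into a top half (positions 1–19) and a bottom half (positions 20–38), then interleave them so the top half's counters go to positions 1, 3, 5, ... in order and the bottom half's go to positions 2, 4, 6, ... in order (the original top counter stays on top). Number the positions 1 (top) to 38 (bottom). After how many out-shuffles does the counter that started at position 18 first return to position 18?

Follow position 18 under repeated out-shuffles:
18 → 35 → 32 → 26 → 14 → 27 → 16 → 31 → ... → 18 (length 36)
It first returns after 36 out-shuffles.

36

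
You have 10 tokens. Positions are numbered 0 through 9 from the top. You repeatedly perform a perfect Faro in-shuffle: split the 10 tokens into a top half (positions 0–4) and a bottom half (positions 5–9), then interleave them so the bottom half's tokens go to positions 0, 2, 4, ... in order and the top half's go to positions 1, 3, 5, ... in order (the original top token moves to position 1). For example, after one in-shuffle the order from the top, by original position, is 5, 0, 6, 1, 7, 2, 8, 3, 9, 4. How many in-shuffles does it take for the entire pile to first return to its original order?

The in-shuffle permutes the 10 positions with cycle lengths [10].
Every token is home exactly when every cycle has completed a whole number of laps, i.e. after lcm(10) = 10 in-shuffles.

10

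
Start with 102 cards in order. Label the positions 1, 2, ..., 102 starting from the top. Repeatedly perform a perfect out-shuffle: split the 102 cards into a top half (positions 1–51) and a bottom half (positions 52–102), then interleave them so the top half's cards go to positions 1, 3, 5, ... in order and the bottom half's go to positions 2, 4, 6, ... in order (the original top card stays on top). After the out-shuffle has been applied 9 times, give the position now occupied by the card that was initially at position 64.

38

Track the card's position through each out-shuffle:
64 → 26 → 51 → 101 → 100 → 98 → 94 → 86 → 70 → 38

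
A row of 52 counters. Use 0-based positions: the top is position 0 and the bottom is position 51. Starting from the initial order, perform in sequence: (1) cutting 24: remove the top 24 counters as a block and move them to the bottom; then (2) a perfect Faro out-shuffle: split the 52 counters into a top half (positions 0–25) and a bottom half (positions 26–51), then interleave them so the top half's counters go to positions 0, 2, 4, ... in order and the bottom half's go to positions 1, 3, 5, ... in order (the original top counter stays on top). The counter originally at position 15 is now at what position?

35

Track the counter from position 15 forward through each operation:
  after op 1 (cut 24): 15 → 43
  after op 2 (out-shuffle): 43 → 35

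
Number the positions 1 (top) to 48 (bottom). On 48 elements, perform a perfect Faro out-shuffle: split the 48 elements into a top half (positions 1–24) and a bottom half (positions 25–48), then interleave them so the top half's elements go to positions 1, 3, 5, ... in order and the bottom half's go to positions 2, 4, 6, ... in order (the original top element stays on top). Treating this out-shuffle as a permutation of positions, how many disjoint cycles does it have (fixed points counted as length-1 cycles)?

4

Trace each unvisited position around until it returns:
(1) (2 3 5 9 17 33 ... len 23) (6 11 21 41 34 20 ... len 23) (48)
4 cycles in total.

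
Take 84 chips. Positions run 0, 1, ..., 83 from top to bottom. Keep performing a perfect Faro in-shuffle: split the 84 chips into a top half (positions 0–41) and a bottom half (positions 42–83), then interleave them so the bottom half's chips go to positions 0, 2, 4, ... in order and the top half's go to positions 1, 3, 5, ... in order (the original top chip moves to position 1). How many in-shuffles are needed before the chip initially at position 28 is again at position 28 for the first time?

Follow position 28 under repeated in-shuffles:
28 → 57 → 30 → 61 → 38 → 77 → 70 → 56 → 28
It first returns after 8 in-shuffles.

8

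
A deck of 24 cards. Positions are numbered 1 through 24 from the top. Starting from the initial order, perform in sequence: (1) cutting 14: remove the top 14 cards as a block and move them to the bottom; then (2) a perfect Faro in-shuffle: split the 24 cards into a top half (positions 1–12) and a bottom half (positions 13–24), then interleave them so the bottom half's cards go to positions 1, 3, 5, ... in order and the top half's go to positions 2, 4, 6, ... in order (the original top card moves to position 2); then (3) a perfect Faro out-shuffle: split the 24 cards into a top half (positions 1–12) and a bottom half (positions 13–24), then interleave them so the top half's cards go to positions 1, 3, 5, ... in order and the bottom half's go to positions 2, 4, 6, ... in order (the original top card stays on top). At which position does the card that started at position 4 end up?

5

Track the card from position 4 forward through each operation:
  after op 1 (cut 14): 4 → 14
  after op 2 (in-shuffle): 14 → 3
  after op 3 (out-shuffle): 3 → 5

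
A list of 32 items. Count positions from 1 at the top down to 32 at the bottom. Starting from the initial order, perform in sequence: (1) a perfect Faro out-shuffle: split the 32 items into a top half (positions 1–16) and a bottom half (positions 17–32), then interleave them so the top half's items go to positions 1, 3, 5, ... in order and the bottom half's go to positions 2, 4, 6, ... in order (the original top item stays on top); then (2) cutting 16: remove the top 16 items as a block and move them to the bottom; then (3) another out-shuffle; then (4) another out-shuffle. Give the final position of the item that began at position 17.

7

Track the item from position 17 forward through each operation:
  after op 1 (out-shuffle): 17 → 2
  after op 2 (cut 16): 2 → 18
  after op 3 (out-shuffle): 18 → 4
  after op 4 (out-shuffle): 4 → 7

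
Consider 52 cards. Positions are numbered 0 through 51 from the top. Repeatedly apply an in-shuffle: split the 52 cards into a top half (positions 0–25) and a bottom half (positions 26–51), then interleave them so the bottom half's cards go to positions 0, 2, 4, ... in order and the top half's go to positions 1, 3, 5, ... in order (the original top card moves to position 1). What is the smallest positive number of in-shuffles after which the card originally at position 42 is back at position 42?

Follow position 42 under repeated in-shuffles:
42 → 32 → 12 → 25 → 51 → 50 → 48 → 44 → ... → 42 (length 52)
It first returns after 52 in-shuffles.

52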